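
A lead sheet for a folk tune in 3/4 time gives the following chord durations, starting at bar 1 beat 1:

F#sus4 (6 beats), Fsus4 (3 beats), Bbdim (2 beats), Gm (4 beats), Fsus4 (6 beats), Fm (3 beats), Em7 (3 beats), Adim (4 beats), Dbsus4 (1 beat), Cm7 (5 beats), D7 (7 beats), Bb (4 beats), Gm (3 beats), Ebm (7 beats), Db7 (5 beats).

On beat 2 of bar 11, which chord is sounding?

Dbsus4

Beat 2 of bar 11 is beat (11−1)×3 + 2 = 32 overall.
Running totals: F#sus4 ends at 6, Fsus4 ends at 9, Bbdim ends at 11, Gm ends at 15, Fsus4 ends at 21, Fm ends at 24, Em7 ends at 27, Adim ends at 31, Dbsus4 ends at 32.
Beat 32 falls within Dbsus4.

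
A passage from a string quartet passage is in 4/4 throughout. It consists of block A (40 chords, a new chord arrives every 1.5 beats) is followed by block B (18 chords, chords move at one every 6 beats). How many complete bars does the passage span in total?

A: 40 × 1.5 = 60 beats = 15 bars.
B: 18 × 6 = 108 beats = 27 bars.
Total: 15 + 27 = 42 bars.

42 bars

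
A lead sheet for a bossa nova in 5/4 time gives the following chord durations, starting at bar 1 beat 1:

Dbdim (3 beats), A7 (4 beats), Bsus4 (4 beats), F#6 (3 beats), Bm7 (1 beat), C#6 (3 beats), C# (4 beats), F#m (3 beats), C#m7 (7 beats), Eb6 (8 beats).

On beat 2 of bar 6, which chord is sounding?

C#m7

Beat 2 of bar 6 is beat (6−1)×5 + 2 = 27 overall.
Running totals: Dbdim ends at 3, A7 ends at 7, Bsus4 ends at 11, F#6 ends at 14, Bm7 ends at 15, C#6 ends at 18, C# ends at 22, F#m ends at 25, C#m7 ends at 32.
Beat 27 falls within C#m7.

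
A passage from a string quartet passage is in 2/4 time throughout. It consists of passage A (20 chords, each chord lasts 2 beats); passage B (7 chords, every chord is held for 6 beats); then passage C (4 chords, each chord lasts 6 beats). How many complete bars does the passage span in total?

A: 20 × 2 = 40 beats = 20 bars.
B: 7 × 6 = 42 beats = 21 bars.
C: 4 × 6 = 24 beats = 12 bars.
Total: 20 + 21 + 12 = 53 bars.

53 bars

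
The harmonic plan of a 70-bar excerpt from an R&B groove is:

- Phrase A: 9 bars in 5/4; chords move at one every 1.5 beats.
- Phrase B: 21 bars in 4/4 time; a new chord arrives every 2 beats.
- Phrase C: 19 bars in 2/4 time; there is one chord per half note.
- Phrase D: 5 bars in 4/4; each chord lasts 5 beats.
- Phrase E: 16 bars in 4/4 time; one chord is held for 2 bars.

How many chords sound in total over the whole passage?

A has 45 beats and chords last 1.5 each, so 30 chords.
B has 84 beats and chords last 2 each, so 42 chords.
C has 38 beats and chords last 2 each, so 19 chords.
D has 20 beats and chords last 5 each, so 4 chords.
E has 64 beats and chords last 8 each, so 8 chords.
Total: 30 + 42 + 19 + 4 + 8 = 103.

103 chords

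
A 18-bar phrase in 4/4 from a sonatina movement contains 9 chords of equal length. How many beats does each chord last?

8 beats

18 bars × 4 beats/bar = 72 beats total.
72 beats ÷ 9 chords = 8 beats per chord.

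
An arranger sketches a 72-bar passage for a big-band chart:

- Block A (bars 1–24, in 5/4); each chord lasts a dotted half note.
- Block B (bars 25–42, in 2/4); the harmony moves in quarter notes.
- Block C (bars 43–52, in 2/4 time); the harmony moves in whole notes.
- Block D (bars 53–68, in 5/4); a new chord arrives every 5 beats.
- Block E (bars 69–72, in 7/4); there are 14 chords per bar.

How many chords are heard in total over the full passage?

153 chords

A: 24 bars × 5 beats = 120 beats; 3 beats/chord → 40 chords.
B: 18 bars × 2 beats = 36 beats; 1 beat/chord → 36 chords.
C: 10 bars × 2 beats = 20 beats; 4 beats/chord → 5 chords.
D: 16 bars × 5 beats = 80 beats; 5 beats/chord → 16 chords.
E: 4 bars × 7 beats = 28 beats; 0.5 beats/chord → 56 chords.
Total: 40 + 36 + 5 + 16 + 56 = 153.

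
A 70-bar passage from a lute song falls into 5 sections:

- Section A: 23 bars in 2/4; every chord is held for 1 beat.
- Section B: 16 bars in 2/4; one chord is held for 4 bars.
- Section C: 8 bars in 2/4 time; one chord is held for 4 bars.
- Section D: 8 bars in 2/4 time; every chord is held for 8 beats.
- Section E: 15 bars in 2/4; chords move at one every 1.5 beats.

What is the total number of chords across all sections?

74 chords

A has 46 beats and chords last 1 each, so 46 chords.
B has 32 beats and chords last 8 each, so 4 chords.
C has 16 beats and chords last 8 each, so 2 chords.
D has 16 beats and chords last 8 each, so 2 chords.
E has 30 beats and chords last 1.5 each, so 20 chords.
Total: 46 + 4 + 2 + 2 + 20 = 74.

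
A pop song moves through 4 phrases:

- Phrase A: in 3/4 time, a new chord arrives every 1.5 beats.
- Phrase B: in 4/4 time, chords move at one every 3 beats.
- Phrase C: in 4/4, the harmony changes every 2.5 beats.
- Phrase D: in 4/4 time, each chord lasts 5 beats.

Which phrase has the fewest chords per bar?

Phrase D

A: 3/1.5 = 2 chords/bar.
B: 4/3 = 4/3 chords/bar.
C: 4/2.5 = 1.6 chords/bar.
D: 4/5 = 0.8 chords/bar.
Slowest is D at 0.8 chords/bar.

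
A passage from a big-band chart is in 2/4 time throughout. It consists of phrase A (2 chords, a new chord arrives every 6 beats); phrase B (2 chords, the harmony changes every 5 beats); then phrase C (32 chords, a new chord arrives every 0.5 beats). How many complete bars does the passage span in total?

19 bars

A: 2 × 6 = 12 beats = 6 bars.
B: 2 × 5 = 10 beats = 5 bars.
C: 32 × 0.5 = 16 beats = 8 bars.
Total: 6 + 5 + 8 = 19 bars.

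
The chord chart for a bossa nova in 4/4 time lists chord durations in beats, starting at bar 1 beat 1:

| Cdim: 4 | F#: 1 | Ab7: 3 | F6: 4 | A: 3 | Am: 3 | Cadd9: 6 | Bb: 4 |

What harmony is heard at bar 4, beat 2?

Beat 2 of bar 4 is beat (4−1)×4 + 2 = 14 overall.
Running totals: Cdim ends at 4, F# ends at 5, Ab7 ends at 8, F6 ends at 12, A ends at 15.
Beat 14 falls within A.

A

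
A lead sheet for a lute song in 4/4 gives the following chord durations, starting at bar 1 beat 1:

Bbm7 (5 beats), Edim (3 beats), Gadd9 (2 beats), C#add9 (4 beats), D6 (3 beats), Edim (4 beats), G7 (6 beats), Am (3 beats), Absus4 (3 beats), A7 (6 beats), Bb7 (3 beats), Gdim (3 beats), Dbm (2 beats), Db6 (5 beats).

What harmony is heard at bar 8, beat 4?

Absus4

Beat 4 of bar 8 is beat (8−1)×4 + 4 = 32 overall.
Running totals: Bbm7 ends at 5, Edim ends at 8, Gadd9 ends at 10, C#add9 ends at 14, D6 ends at 17, Edim ends at 21, G7 ends at 27, Am ends at 30, Absus4 ends at 33.
Beat 32 falls within Absus4.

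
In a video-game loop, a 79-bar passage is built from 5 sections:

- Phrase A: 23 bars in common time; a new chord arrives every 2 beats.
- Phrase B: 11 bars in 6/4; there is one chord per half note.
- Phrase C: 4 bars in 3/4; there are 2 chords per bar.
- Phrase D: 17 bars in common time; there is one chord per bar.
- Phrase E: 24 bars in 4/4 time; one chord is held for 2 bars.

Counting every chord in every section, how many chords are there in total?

116 chords

A has 92 beats and chords last 2 each, so 46 chords.
B has 66 beats and chords last 2 each, so 33 chords.
C has 12 beats and chords last 1.5 each, so 8 chords.
D has 68 beats and chords last 4 each, so 17 chords.
E has 96 beats and chords last 8 each, so 12 chords.
Total: 46 + 33 + 8 + 17 + 12 = 116.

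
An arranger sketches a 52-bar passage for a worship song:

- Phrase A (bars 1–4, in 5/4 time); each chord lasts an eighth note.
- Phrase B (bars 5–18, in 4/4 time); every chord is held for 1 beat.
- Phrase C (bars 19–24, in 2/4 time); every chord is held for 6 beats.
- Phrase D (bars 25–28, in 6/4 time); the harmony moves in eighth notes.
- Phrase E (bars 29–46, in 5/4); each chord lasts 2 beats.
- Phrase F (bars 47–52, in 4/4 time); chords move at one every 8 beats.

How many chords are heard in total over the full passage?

194 chords

A has 20 beats and chords last 0.5 each, so 40 chords.
B has 56 beats and chords last 1 each, so 56 chords.
C has 12 beats and chords last 6 each, so 2 chords.
D has 24 beats and chords last 0.5 each, so 48 chords.
E has 90 beats and chords last 2 each, so 45 chords.
F has 24 beats and chords last 8 each, so 3 chords.
Total: 40 + 56 + 2 + 48 + 45 + 3 = 194.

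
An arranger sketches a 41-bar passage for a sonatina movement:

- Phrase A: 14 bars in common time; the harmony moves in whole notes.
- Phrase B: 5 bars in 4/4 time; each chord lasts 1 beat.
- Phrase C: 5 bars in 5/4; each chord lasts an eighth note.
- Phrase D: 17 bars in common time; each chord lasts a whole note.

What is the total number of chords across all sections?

101 chords

A: 14·4 = 56 beats, 56/4 = 14 chords.
B: 5·4 = 20 beats, 20/1 = 20 chords.
C: 5·5 = 25 beats, 25/0.5 = 50 chords.
D: 17·4 = 68 beats, 68/4 = 17 chords.
Total: 14 + 20 + 50 + 17 = 101.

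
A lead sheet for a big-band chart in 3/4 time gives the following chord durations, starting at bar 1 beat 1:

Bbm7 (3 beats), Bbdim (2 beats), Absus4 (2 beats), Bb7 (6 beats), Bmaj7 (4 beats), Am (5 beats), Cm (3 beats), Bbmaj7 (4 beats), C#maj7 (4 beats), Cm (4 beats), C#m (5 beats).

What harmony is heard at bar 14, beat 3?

Beat 3 of bar 14 is beat (14−1)×3 + 3 = 42 overall.
Running totals: Bbm7 ends at 3, Bbdim ends at 5, Absus4 ends at 7, Bb7 ends at 13, Bmaj7 ends at 17, Am ends at 22, Cm ends at 25, Bbmaj7 ends at 29, C#maj7 ends at 33, Cm ends at 37, C#m ends at 42.
Beat 42 falls within C#m.

C#m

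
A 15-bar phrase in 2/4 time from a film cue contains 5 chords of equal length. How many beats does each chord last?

15 bars × 2 beats/bar = 30 beats total.
30 beats ÷ 5 chords = 6 beats per chord.

6 beats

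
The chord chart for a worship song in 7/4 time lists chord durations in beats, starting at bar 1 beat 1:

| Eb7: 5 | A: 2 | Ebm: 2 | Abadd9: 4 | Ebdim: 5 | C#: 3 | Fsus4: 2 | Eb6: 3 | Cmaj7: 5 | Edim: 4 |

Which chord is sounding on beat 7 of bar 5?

Edim

Beat 7 of bar 5 is beat (5−1)×7 + 7 = 35 overall.
Running totals: Eb7 ends at 5, A ends at 7, Ebm ends at 9, Abadd9 ends at 13, Ebdim ends at 18, C# ends at 21, Fsus4 ends at 23, Eb6 ends at 26, Cmaj7 ends at 31, Edim ends at 35.
Beat 35 falls within Edim.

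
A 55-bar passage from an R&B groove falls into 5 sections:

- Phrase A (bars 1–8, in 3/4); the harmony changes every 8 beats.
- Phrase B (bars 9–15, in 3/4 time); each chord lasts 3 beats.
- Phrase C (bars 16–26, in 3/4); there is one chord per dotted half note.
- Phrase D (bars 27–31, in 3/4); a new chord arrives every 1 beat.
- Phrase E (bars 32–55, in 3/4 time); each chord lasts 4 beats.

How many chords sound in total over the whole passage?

A: 8·3 = 24 beats, 24/8 = 3 chords.
B: 7·3 = 21 beats, 21/3 = 7 chords.
C: 11·3 = 33 beats, 33/3 = 11 chords.
D: 5·3 = 15 beats, 15/1 = 15 chords.
E: 24·3 = 72 beats, 72/4 = 18 chords.
Total: 3 + 7 + 11 + 15 + 18 = 54.

54 chords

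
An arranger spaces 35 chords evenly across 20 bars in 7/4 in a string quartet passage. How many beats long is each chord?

4 beats

20 bars × 7 beats/bar = 140 beats total.
140 beats ÷ 35 chords = 4 beats per chord.
(That is a whole note.)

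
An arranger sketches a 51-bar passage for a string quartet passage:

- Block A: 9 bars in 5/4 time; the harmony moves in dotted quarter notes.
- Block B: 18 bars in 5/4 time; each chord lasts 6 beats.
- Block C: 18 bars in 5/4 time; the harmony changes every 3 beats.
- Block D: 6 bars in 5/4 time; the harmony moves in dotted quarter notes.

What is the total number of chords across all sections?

95 chords

A has 45 beats and chords last 1.5 each, so 30 chords.
B has 90 beats and chords last 6 each, so 15 chords.
C has 90 beats and chords last 3 each, so 30 chords.
D has 30 beats and chords last 1.5 each, so 20 chords.
Total: 30 + 15 + 30 + 20 = 95.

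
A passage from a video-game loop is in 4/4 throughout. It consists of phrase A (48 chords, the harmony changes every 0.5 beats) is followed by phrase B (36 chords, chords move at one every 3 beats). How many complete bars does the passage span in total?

A: 48 × 0.5 = 24 beats = 6 bars.
B: 36 × 3 = 108 beats = 27 bars.
Total: 6 + 27 = 33 bars.

33 bars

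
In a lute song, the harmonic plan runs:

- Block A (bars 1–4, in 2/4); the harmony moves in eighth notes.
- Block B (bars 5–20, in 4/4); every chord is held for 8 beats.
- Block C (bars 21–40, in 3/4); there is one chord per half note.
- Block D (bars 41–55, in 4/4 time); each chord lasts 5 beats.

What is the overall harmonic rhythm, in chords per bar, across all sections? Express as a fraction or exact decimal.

1.2 chords per bar

A: 4 × 2 = 8 beats ÷ 0.5 = 16 chords.
B: 16 × 4 = 64 beats ÷ 8 = 8 chords.
C: 20 × 3 = 60 beats ÷ 2 = 30 chords.
D: 15 × 4 = 60 beats ÷ 5 = 12 chords.
Overall: 66 chords over 55 bars → 66/55 = 1.2 chords per bar.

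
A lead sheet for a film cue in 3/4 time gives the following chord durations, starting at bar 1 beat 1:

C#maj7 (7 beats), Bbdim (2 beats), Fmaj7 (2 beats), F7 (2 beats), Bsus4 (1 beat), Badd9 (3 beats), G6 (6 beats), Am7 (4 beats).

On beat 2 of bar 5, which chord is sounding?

Bsus4

Beat 2 of bar 5 is beat (5−1)×3 + 2 = 14 overall.
Running totals: C#maj7 ends at 7, Bbdim ends at 9, Fmaj7 ends at 11, F7 ends at 13, Bsus4 ends at 14.
Beat 14 falls within Bsus4.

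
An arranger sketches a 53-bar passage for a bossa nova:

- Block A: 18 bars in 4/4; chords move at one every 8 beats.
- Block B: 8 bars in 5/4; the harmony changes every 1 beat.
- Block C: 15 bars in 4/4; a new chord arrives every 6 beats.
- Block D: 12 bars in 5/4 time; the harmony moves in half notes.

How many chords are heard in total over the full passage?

A has 72 beats and chords last 8 each, so 9 chords.
B has 40 beats and chords last 1 each, so 40 chords.
C has 60 beats and chords last 6 each, so 10 chords.
D has 60 beats and chords last 2 each, so 30 chords.
Total: 9 + 40 + 10 + 30 = 89.

89 chords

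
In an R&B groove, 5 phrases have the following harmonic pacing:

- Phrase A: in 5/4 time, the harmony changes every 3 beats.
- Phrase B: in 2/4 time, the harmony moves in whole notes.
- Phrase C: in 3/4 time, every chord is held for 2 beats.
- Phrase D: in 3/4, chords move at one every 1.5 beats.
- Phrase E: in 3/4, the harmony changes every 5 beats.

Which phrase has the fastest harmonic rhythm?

Phrase D

A: 5/3 = 5/3 chords/bar.
B: 2/4 = 0.5 chords/bar.
C: 3/2 = 1.5 chords/bar.
D: 3/1.5 = 2 chords/bar.
E: 3/5 = 0.6 chords/bar.
Fastest is D at 2 chords/bar.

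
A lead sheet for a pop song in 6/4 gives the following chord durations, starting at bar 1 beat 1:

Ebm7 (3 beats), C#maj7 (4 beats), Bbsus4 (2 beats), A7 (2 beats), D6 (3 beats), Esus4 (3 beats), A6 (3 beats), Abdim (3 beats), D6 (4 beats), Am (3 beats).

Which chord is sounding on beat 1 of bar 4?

A6

Beat 1 of bar 4 is beat (4−1)×6 + 1 = 19 overall.
Running totals: Ebm7 ends at 3, C#maj7 ends at 7, Bbsus4 ends at 9, A7 ends at 11, D6 ends at 14, Esus4 ends at 17, A6 ends at 20.
Beat 19 falls within A6.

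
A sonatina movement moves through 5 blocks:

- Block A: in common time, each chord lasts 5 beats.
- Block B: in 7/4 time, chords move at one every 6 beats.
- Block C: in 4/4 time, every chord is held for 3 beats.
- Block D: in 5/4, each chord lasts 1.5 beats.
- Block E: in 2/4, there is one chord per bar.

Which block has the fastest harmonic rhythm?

A: 4 beats/bar ÷ 5 beats/chord = 0.8 chords/bar.
B: 7 beats/bar ÷ 6 beats/chord = 7/6 chords/bar.
C: 4 beats/bar ÷ 3 beats/chord = 4/3 chords/bar.
D: 5 beats/bar ÷ 1.5 beats/chord = 10/3 chords/bar.
E: 2 beats/bar ÷ 2 beats/chord = 1 chord/bar.
Fastest is D at 10/3 chords/bar.

Block D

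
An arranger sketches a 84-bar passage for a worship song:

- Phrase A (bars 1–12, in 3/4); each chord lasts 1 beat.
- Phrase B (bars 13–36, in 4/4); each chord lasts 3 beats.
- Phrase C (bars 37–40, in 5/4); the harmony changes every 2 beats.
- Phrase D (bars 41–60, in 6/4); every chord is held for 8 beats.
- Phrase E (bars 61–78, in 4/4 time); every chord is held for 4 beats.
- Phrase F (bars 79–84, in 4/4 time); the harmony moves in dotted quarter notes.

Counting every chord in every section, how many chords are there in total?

127 chords

A: 12·3 = 36 beats, 36/1 = 36 chords.
B: 24·4 = 96 beats, 96/3 = 32 chords.
C: 4·5 = 20 beats, 20/2 = 10 chords.
D: 20·6 = 120 beats, 120/8 = 15 chords.
E: 18·4 = 72 beats, 72/4 = 18 chords.
F: 6·4 = 24 beats, 24/1.5 = 16 chords.
Total: 36 + 32 + 10 + 15 + 18 + 16 = 127.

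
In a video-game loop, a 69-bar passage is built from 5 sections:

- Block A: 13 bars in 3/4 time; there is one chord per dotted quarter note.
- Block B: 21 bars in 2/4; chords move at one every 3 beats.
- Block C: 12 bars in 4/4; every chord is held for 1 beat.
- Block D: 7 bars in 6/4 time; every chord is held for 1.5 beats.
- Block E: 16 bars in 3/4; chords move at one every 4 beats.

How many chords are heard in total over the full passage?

128 chords

A: 13 bars × 3 beats = 39 beats; 1.5 beats/chord → 26 chords.
B: 21 bars × 2 beats = 42 beats; 3 beats/chord → 14 chords.
C: 12 bars × 4 beats = 48 beats; 1 beat/chord → 48 chords.
D: 7 bars × 6 beats = 42 beats; 1.5 beats/chord → 28 chords.
E: 16 bars × 3 beats = 48 beats; 4 beats/chord → 12 chords.
Total: 26 + 14 + 48 + 28 + 12 = 128.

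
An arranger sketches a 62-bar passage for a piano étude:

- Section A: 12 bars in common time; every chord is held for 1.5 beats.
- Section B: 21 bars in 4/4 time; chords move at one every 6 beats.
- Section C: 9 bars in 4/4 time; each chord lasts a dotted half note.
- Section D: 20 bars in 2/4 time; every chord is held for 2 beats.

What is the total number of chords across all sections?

78 chords

A has 48 beats and chords last 1.5 each, so 32 chords.
B has 84 beats and chords last 6 each, so 14 chords.
C has 36 beats and chords last 3 each, so 12 chords.
D has 40 beats and chords last 2 each, so 20 chords.
Total: 32 + 14 + 12 + 20 = 78.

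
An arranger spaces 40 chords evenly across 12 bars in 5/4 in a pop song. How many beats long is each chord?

1.5 beats

12 bars × 5 beats/bar = 60 beats total.
60 beats ÷ 40 chords = 1.5 beats per chord.
(That is a dotted quarter note.)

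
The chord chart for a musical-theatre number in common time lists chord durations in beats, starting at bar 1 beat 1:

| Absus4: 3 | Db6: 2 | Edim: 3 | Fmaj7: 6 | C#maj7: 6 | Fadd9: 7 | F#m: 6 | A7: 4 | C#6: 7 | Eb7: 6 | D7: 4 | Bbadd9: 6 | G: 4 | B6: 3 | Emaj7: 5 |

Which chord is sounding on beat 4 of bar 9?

Beat 4 of bar 9 is beat (9−1)×4 + 4 = 36 overall.
Running totals: Absus4 ends at 3, Db6 ends at 5, Edim ends at 8, Fmaj7 ends at 14, C#maj7 ends at 20, Fadd9 ends at 27, F#m ends at 33, A7 ends at 37.
Beat 36 falls within A7.

A7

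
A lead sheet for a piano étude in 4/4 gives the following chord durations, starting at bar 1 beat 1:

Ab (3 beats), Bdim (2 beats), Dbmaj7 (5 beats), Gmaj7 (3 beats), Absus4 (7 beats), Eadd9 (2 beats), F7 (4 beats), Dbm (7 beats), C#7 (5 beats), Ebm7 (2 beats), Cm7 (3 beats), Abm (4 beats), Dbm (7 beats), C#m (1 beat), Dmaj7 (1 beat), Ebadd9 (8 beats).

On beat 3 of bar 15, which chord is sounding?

Beat 3 of bar 15 is beat (15−1)×4 + 3 = 59 overall.
Running totals: Ab ends at 3, Bdim ends at 5, Dbmaj7 ends at 10, Gmaj7 ends at 13, Absus4 ends at 20, Eadd9 ends at 22, F7 ends at 26, Dbm ends at 33, C#7 ends at 38, Ebm7 ends at 40, Cm7 ends at 43, Abm ends at 47, Dbm ends at 54, C#m ends at 55, Dmaj7 ends at 56, Ebadd9 ends at 64.
Beat 59 falls within Ebadd9.

Ebadd9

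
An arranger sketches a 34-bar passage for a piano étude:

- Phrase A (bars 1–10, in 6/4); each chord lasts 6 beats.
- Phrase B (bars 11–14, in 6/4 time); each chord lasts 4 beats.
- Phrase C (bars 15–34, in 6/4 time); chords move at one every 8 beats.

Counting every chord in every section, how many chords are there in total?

A: 10·6 = 60 beats, 60/6 = 10 chords.
B: 4·6 = 24 beats, 24/4 = 6 chords.
C: 20·6 = 120 beats, 120/8 = 15 chords.
Total: 10 + 6 + 15 = 31.

31 chords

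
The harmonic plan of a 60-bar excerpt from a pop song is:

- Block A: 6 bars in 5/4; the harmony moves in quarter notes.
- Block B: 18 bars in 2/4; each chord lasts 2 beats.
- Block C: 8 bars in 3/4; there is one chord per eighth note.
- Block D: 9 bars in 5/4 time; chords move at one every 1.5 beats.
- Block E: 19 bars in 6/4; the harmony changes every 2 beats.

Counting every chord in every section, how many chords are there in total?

183 chords

A: 6 bars × 5 beats = 30 beats; 1 beat/chord → 30 chords.
B: 18 bars × 2 beats = 36 beats; 2 beats/chord → 18 chords.
C: 8 bars × 3 beats = 24 beats; 0.5 beats/chord → 48 chords.
D: 9 bars × 5 beats = 45 beats; 1.5 beats/chord → 30 chords.
E: 19 bars × 6 beats = 114 beats; 2 beats/chord → 57 chords.
Total: 30 + 18 + 48 + 30 + 57 = 183.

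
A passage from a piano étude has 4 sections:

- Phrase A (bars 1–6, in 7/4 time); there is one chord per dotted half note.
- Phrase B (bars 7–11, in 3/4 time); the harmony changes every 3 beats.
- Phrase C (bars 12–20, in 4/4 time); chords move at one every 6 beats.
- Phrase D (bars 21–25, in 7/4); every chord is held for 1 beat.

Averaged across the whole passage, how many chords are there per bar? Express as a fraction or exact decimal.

A: 6 bars of 7 beats is 42 beats; at 3 beats each that's 14 chords.
B: 5 bars of 3 beats is 15 beats; at 3 beats each that's 5 chords.
C: 9 bars of 4 beats is 36 beats; at 6 beats each that's 6 chords.
D: 5 bars of 7 beats is 35 beats; at 1 beat each that's 35 chords.
Overall: 60 chords over 25 bars → 60/25 = 2.4 chords per bar.

2.4 chords per bar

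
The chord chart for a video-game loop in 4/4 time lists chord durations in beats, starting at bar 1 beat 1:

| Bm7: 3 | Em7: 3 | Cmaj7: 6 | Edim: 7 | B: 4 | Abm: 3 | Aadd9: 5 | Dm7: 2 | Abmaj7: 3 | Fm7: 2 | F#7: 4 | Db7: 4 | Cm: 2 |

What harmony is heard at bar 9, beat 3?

Beat 3 of bar 9 is beat (9−1)×4 + 3 = 35 overall.
Running totals: Bm7 ends at 3, Em7 ends at 6, Cmaj7 ends at 12, Edim ends at 19, B ends at 23, Abm ends at 26, Aadd9 ends at 31, Dm7 ends at 33, Abmaj7 ends at 36.
Beat 35 falls within Abmaj7.

Abmaj7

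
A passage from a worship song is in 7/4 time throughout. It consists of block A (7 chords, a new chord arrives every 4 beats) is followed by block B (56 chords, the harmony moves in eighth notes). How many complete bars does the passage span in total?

A: 7 × 4 = 28 beats = 4 bars.
B: 56 × 0.5 = 28 beats = 4 bars.
Total: 4 + 4 = 8 bars.

8 bars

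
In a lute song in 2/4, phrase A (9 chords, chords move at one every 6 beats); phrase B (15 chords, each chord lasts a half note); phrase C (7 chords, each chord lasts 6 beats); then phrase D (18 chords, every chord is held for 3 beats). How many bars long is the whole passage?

A: 9 × 6 = 54 beats = 27 bars.
B: 15 × 2 = 30 beats = 15 bars.
C: 7 × 6 = 42 beats = 21 bars.
D: 18 × 3 = 54 beats = 27 bars.
Total: 27 + 15 + 21 + 27 = 90 bars.

90 bars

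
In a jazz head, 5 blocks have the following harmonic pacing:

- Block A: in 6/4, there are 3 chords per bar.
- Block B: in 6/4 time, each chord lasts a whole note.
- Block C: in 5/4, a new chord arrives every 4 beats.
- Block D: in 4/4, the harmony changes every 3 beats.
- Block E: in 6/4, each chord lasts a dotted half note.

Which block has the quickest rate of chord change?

A: each chord is 2 beats in 6/4, so 3 per bar.
B: each chord is 4 beats in 6/4, so 1.5 per bar.
C: each chord is 4 beats in 5/4, so 1.25 per bar.
D: each chord is 3 beats in 4/4, so 4/3 per bar.
E: each chord is 3 beats in 6/4, so 2 per bar.
Fastest is A at 3 chords/bar.

Block A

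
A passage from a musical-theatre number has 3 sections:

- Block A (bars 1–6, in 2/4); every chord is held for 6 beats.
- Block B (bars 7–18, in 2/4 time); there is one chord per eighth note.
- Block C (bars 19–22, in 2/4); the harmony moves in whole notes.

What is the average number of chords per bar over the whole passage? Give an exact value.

26/11 chords per bar

A: 6 bars of 2 beats is 12 beats; at 6 beats each that's 2 chords.
B: 12 bars of 2 beats is 24 beats; at 0.5 beats each that's 48 chords.
C: 4 bars of 2 beats is 8 beats; at 4 beats each that's 2 chords.
Overall: 52 chords over 22 bars → 52/22 = 26/11 chords per bar.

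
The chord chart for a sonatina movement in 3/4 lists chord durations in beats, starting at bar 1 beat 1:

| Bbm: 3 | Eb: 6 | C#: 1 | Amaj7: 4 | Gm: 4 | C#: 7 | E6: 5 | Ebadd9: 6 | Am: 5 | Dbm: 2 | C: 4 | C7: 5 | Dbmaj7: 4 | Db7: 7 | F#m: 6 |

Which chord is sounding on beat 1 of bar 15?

Beat 1 of bar 15 is beat (15−1)×3 + 1 = 43 overall.
Running totals: Bbm ends at 3, Eb ends at 9, C# ends at 10, Amaj7 ends at 14, Gm ends at 18, C# ends at 25, E6 ends at 30, Ebadd9 ends at 36, Am ends at 41, Dbm ends at 43.
Beat 43 falls within Dbm.

Dbm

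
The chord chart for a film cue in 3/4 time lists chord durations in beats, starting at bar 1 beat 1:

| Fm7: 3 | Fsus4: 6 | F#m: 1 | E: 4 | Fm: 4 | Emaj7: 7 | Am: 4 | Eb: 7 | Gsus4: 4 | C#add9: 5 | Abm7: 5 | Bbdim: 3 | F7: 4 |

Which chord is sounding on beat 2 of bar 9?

Beat 2 of bar 9 is beat (9−1)×3 + 2 = 26 overall.
Running totals: Fm7 ends at 3, Fsus4 ends at 9, F#m ends at 10, E ends at 14, Fm ends at 18, Emaj7 ends at 25, Am ends at 29.
Beat 26 falls within Am.

Am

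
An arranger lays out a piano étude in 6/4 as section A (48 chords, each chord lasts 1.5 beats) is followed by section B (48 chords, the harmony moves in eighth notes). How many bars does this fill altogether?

16 bars

A: 48 × 1.5 = 72 beats = 12 bars.
B: 48 × 0.5 = 24 beats = 4 bars.
Total: 12 + 4 = 16 bars.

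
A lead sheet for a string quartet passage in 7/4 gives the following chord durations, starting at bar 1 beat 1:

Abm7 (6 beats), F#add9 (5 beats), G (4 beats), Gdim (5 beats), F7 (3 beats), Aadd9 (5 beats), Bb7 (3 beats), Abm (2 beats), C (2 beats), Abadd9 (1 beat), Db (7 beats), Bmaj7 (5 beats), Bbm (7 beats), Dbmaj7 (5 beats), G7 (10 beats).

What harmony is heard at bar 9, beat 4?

Dbmaj7

Beat 4 of bar 9 is beat (9−1)×7 + 4 = 60 overall.
Running totals: Abm7 ends at 6, F#add9 ends at 11, G ends at 15, Gdim ends at 20, F7 ends at 23, Aadd9 ends at 28, Bb7 ends at 31, Abm ends at 33, C ends at 35, Abadd9 ends at 36, Db ends at 43, Bmaj7 ends at 48, Bbm ends at 55, Dbmaj7 ends at 60.
Beat 60 falls within Dbmaj7.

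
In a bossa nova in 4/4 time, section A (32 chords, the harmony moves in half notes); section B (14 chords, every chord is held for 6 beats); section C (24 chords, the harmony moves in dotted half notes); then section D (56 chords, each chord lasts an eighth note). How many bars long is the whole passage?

62 bars

A: 32 × 2 = 64 beats = 16 bars.
B: 14 × 6 = 84 beats = 21 bars.
C: 24 × 3 = 72 beats = 18 bars.
D: 56 × 0.5 = 28 beats = 7 bars.
Total: 16 + 21 + 18 + 7 = 62 bars.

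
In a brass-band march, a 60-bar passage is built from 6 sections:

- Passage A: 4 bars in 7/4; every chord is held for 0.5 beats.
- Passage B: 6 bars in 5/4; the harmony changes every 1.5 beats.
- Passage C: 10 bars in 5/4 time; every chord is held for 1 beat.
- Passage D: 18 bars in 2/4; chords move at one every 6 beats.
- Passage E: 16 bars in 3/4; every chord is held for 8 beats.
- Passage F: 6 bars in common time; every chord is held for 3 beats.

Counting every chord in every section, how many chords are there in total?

A: 4 bars × 7 beats = 28 beats; 0.5 beats/chord → 56 chords.
B: 6 bars × 5 beats = 30 beats; 1.5 beats/chord → 20 chords.
C: 10 bars × 5 beats = 50 beats; 1 beat/chord → 50 chords.
D: 18 bars × 2 beats = 36 beats; 6 beats/chord → 6 chords.
E: 16 bars × 3 beats = 48 beats; 8 beats/chord → 6 chords.
F: 6 bars × 4 beats = 24 beats; 3 beats/chord → 8 chords.
Total: 56 + 20 + 50 + 6 + 6 + 8 = 146.

146 chords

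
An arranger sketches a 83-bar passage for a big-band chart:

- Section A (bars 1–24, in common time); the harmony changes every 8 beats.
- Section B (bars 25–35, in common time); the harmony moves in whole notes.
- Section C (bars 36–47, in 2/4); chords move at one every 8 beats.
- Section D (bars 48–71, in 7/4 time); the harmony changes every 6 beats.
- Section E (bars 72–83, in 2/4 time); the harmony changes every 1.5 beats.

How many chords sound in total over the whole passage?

70 chords

A: 24·4 = 96 beats, 96/8 = 12 chords.
B: 11·4 = 44 beats, 44/4 = 11 chords.
C: 12·2 = 24 beats, 24/8 = 3 chords.
D: 24·7 = 168 beats, 168/6 = 28 chords.
E: 12·2 = 24 beats, 24/1.5 = 16 chords.
Total: 12 + 11 + 3 + 28 + 16 = 70.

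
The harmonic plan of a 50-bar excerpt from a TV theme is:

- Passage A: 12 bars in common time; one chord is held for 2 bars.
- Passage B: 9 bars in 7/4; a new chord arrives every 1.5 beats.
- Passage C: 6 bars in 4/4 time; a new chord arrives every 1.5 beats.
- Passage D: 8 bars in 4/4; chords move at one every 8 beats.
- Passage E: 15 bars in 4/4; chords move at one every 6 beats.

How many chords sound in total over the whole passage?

78 chords

A: 12 bars × 4 beats = 48 beats; 8 beats/chord → 6 chords.
B: 9 bars × 7 beats = 63 beats; 1.5 beats/chord → 42 chords.
C: 6 bars × 4 beats = 24 beats; 1.5 beats/chord → 16 chords.
D: 8 bars × 4 beats = 32 beats; 8 beats/chord → 4 chords.
E: 15 bars × 4 beats = 60 beats; 6 beats/chord → 10 chords.
Total: 6 + 42 + 16 + 4 + 10 = 78.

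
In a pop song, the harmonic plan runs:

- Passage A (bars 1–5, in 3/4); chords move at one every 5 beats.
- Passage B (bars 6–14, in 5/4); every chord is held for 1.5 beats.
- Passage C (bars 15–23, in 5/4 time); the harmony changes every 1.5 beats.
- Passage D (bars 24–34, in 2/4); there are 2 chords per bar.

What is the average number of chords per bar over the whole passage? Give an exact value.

2.5 chords per bar

A: 5 bars of 3 beats is 15 beats; at 5 beats each that's 3 chords.
B: 9 bars of 5 beats is 45 beats; at 1.5 beats each that's 30 chords.
C: 9 bars of 5 beats is 45 beats; at 1.5 beats each that's 30 chords.
D: 11 bars of 2 beats is 22 beats; at 1 beat each that's 22 chords.
Overall: 85 chords over 34 bars → 85/34 = 2.5 chords per bar.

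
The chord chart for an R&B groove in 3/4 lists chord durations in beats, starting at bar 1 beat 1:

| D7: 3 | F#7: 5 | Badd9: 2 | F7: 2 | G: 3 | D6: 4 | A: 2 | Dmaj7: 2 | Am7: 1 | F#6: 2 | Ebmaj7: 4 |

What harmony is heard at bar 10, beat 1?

Beat 1 of bar 10 is beat (10−1)×3 + 1 = 28 overall.
Running totals: D7 ends at 3, F#7 ends at 8, Badd9 ends at 10, F7 ends at 12, G ends at 15, D6 ends at 19, A ends at 21, Dmaj7 ends at 23, Am7 ends at 24, F#6 ends at 26, Ebmaj7 ends at 30.
Beat 28 falls within Ebmaj7.

Ebmaj7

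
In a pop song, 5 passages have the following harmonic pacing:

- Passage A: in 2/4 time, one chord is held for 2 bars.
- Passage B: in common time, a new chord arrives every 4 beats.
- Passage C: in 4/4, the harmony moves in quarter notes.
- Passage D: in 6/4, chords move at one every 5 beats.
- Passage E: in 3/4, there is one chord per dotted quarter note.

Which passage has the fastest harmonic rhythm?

A: 2/4 = 0.5 chords/bar.
B: 4/4 = 1 chord/bar.
C: 4/1 = 4 chords/bar.
D: 6/5 = 1.2 chords/bar.
E: 3/1.5 = 2 chords/bar.
Fastest is C at 4 chords/bar.

Passage C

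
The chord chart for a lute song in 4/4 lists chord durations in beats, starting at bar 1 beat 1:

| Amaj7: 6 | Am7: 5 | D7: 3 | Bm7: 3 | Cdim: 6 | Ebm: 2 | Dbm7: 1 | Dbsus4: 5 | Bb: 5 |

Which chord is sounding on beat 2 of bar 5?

Beat 2 of bar 5 is beat (5−1)×4 + 2 = 18 overall.
Running totals: Amaj7 ends at 6, Am7 ends at 11, D7 ends at 14, Bm7 ends at 17, Cdim ends at 23.
Beat 18 falls within Cdim.

Cdim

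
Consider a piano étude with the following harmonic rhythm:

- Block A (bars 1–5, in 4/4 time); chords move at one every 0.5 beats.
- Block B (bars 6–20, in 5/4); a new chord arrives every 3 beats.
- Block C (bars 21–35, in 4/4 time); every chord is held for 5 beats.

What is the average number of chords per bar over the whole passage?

2.2 chords per bar

A: 5 × 4 = 20 beats ÷ 0.5 = 40 chords.
B: 15 × 5 = 75 beats ÷ 3 = 25 chords.
C: 15 × 4 = 60 beats ÷ 5 = 12 chords.
Overall: 77 chords over 35 bars → 77/35 = 2.2 chords per bar.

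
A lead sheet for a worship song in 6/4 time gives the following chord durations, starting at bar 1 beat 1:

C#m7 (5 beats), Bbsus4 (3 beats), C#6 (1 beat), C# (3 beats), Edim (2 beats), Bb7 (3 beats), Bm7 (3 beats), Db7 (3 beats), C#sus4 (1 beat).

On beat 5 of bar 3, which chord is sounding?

Bb7

Beat 5 of bar 3 is beat (3−1)×6 + 5 = 17 overall.
Running totals: C#m7 ends at 5, Bbsus4 ends at 8, C#6 ends at 9, C# ends at 12, Edim ends at 14, Bb7 ends at 17.
Beat 17 falls within Bb7.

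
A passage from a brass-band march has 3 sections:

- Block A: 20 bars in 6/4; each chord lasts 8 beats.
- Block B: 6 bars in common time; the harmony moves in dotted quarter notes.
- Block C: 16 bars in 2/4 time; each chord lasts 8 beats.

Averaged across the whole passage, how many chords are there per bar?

5/6 chords per bar

A: 20 × 6 = 120 beats ÷ 8 = 15 chords.
B: 6 × 4 = 24 beats ÷ 1.5 = 16 chords.
C: 16 × 2 = 32 beats ÷ 8 = 4 chords.
Overall: 35 chords over 42 bars → 35/42 = 5/6 chords per bar.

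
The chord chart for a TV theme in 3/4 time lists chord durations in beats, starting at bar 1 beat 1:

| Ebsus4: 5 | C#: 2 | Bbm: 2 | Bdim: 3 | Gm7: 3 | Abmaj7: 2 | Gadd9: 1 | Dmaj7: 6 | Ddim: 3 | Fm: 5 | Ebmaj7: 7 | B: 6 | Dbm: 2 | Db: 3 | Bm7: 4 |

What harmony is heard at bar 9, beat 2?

Beat 2 of bar 9 is beat (9−1)×3 + 2 = 26 overall.
Running totals: Ebsus4 ends at 5, C# ends at 7, Bbm ends at 9, Bdim ends at 12, Gm7 ends at 15, Abmaj7 ends at 17, Gadd9 ends at 18, Dmaj7 ends at 24, Ddim ends at 27.
Beat 26 falls within Ddim.

Ddim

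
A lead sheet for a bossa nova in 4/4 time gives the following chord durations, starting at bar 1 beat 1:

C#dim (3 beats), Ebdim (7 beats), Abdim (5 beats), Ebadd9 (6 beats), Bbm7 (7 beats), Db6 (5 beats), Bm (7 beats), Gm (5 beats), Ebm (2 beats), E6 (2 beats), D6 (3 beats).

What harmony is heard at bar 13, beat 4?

Beat 4 of bar 13 is beat (13−1)×4 + 4 = 52 overall.
Running totals: C#dim ends at 3, Ebdim ends at 10, Abdim ends at 15, Ebadd9 ends at 21, Bbm7 ends at 28, Db6 ends at 33, Bm ends at 40, Gm ends at 45, Ebm ends at 47, E6 ends at 49, D6 ends at 52.
Beat 52 falls within D6.

D6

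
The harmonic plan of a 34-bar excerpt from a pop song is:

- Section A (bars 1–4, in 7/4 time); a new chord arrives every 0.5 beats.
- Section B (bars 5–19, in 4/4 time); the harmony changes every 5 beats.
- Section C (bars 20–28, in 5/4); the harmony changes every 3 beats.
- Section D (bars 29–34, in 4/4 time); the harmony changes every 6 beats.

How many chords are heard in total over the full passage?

A: 4·7 = 28 beats, 28/0.5 = 56 chords.
B: 15·4 = 60 beats, 60/5 = 12 chords.
C: 9·5 = 45 beats, 45/3 = 15 chords.
D: 6·4 = 24 beats, 24/6 = 4 chords.
Total: 56 + 12 + 15 + 4 = 87.

87 chords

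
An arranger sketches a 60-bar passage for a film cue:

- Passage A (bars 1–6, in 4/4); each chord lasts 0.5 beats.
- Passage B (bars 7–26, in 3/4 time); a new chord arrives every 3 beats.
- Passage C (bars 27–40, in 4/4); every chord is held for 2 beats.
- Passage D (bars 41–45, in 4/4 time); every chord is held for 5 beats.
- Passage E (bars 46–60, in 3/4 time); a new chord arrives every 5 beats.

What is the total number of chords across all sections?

A: 6 bars × 4 beats = 24 beats; 0.5 beats/chord → 48 chords.
B: 20 bars × 3 beats = 60 beats; 3 beats/chord → 20 chords.
C: 14 bars × 4 beats = 56 beats; 2 beats/chord → 28 chords.
D: 5 bars × 4 beats = 20 beats; 5 beats/chord → 4 chords.
E: 15 bars × 3 beats = 45 beats; 5 beats/chord → 9 chords.
Total: 48 + 20 + 28 + 4 + 9 = 109.

109 chords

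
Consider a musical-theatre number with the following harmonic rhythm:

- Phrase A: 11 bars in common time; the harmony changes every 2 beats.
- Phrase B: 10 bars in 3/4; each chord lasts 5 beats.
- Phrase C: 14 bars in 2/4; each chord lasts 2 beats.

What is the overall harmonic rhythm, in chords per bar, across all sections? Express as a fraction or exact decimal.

1.2 chords per bar

A: 11 bars of 4 beats is 44 beats; at 2 beats each that's 22 chords.
B: 10 bars of 3 beats is 30 beats; at 5 beats each that's 6 chords.
C: 14 bars of 2 beats is 28 beats; at 2 beats each that's 14 chords.
Overall: 42 chords over 35 bars → 42/35 = 1.2 chords per bar.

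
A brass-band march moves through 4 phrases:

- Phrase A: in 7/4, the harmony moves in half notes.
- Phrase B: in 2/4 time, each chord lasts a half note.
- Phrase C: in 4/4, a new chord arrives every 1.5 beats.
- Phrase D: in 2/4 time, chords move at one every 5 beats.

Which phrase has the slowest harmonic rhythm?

A: 7/2 = 3.5 chords/bar.
B: 2/2 = 1 chord/bar.
C: 4/1.5 = 8/3 chords/bar.
D: 2/5 = 0.4 chords/bar.
Slowest is D at 0.4 chords/bar.

Phrase D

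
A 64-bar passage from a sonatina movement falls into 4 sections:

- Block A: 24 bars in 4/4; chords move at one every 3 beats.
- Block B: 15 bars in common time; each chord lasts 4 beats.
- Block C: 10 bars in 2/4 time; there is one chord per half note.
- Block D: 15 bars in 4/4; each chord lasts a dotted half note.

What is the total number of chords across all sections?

A: 24 bars × 4 beats = 96 beats; 3 beats/chord → 32 chords.
B: 15 bars × 4 beats = 60 beats; 4 beats/chord → 15 chords.
C: 10 bars × 2 beats = 20 beats; 2 beats/chord → 10 chords.
D: 15 bars × 4 beats = 60 beats; 3 beats/chord → 20 chords.
Total: 32 + 15 + 10 + 20 = 77.

77 chords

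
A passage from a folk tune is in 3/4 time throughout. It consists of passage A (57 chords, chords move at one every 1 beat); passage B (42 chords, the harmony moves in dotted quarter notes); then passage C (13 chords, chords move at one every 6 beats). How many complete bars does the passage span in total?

A: 57 × 1 = 57 beats = 19 bars.
B: 42 × 1.5 = 63 beats = 21 bars.
C: 13 × 6 = 78 beats = 26 bars.
Total: 19 + 21 + 26 = 66 bars.

66 bars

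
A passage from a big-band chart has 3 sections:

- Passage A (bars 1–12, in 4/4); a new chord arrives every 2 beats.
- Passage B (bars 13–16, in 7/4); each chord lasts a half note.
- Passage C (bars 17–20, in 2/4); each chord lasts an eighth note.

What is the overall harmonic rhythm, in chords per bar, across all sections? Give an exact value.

2.7 chords per bar

A: 12 bars of 4 beats is 48 beats; at 2 beats each that's 24 chords.
B: 4 bars of 7 beats is 28 beats; at 2 beats each that's 14 chords.
C: 4 bars of 2 beats is 8 beats; at 0.5 beats each that's 16 chords.
Overall: 54 chords over 20 bars → 54/20 = 2.7 chords per bar.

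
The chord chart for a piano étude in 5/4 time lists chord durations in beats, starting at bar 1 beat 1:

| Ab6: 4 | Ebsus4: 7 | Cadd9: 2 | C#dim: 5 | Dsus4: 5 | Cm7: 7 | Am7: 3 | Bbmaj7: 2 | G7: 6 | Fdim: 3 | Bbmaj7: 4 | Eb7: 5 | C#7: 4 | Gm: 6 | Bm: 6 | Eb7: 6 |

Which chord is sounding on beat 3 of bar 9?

Beat 3 of bar 9 is beat (9−1)×5 + 3 = 43 overall.
Running totals: Ab6 ends at 4, Ebsus4 ends at 11, Cadd9 ends at 13, C#dim ends at 18, Dsus4 ends at 23, Cm7 ends at 30, Am7 ends at 33, Bbmaj7 ends at 35, G7 ends at 41, Fdim ends at 44.
Beat 43 falls within Fdim.

Fdim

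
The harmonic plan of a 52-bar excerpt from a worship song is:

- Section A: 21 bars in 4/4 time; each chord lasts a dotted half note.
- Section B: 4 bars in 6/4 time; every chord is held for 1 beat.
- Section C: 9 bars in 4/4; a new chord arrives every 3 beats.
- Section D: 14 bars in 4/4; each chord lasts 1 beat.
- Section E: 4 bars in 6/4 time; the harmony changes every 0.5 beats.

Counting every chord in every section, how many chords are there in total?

168 chords

A has 84 beats and chords last 3 each, so 28 chords.
B has 24 beats and chords last 1 each, so 24 chords.
C has 36 beats and chords last 3 each, so 12 chords.
D has 56 beats and chords last 1 each, so 56 chords.
E has 24 beats and chords last 0.5 each, so 48 chords.
Total: 28 + 24 + 12 + 56 + 48 = 168.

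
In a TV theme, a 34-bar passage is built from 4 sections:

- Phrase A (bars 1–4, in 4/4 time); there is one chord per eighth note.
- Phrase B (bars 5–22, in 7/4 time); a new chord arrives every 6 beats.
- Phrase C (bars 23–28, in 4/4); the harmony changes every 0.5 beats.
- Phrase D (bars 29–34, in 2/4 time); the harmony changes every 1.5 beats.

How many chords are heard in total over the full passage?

A: 4·4 = 16 beats, 16/0.5 = 32 chords.
B: 18·7 = 126 beats, 126/6 = 21 chords.
C: 6·4 = 24 beats, 24/0.5 = 48 chords.
D: 6·2 = 12 beats, 12/1.5 = 8 chords.
Total: 32 + 21 + 48 + 8 = 109.

109 chords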